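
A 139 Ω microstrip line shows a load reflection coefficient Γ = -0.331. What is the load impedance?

Z_L ≈ 69.9 Ω

Z_L = Z_0·(1 + Γ)/(1 − Γ) = 139·(0.669)/(1.33)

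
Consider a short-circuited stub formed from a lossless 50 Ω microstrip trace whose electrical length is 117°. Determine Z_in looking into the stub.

Z_in ≈ −j98.1 Ω

tan(βl) = -1.96
For a short-circuited stub, Z_in = jZ_0·tan(βl)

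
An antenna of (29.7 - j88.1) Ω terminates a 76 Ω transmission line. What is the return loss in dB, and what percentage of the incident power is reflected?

Γ = (-46.3 − j88.1)/(105.7 − j88.1), |Γ| = 0.723
RL = −20·log₁₀(0.723) = 2.81 dB
P_refl/P_inc = |Γ|² = 0.523

RL ≈ 2.81 dB; 52.3% of incident power reflected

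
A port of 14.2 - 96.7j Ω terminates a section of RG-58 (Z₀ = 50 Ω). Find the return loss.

Γ = (-35.8 − j96.7)/(64.2 − j96.7), |Γ| = 0.888
RL = −20·log₁₀|Γ| = −20·log₁₀(0.888)

RL ≈ 1.03 dB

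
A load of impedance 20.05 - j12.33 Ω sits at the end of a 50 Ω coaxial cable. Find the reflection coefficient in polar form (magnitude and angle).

Γ = (Z_L − Z_0)/(Z_L + Z_0) = (-29.95 − j12.33)/(70.05 − j12.33)
|Γ| = 32.4/71.1 = 0.455

Γ ≈ 0.455 ∠ -148°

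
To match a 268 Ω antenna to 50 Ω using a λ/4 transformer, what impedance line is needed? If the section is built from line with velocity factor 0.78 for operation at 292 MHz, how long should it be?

Z_qwt ≈ 116 Ω; length ≈ 20 cm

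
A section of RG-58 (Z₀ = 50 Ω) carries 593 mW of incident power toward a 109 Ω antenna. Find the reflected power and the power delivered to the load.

Γ = (109 − 50)/(109 + 50) = 0.371
|Γ|² = 0.138
P_refl = |Γ|²·P_inc = 81.7 mW, P_del = (1 − |Γ|²)·P_inc = 511 mW

P_reflected ≈ 81.7 mW; P_delivered ≈ 511 mW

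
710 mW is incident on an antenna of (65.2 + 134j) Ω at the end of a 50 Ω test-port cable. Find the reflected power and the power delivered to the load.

|Γ| = |(15.2 + j134)/(115.2 + j134)| = 0.763
|Γ|² = 0.582
P_refl = |Γ|²·P_inc = 414 mW, P_del = (1 − |Γ|²)·P_inc = 296 mW

P_reflected ≈ 414 mW; P_delivered ≈ 296 mW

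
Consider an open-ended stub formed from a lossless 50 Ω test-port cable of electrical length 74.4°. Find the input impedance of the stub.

tan(βl) = 3.58
For an open-ended stub, Z_in = −jZ_0·cot(βl) = −jZ_0/tan(βl)

Z_in ≈ −j14 Ω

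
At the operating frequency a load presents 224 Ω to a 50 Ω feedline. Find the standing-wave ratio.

For a purely resistive load, VSWR = R_L/Z_0 or Z_0/R_L (whichever > 1) = 224/50

VSWR ≈ 4.48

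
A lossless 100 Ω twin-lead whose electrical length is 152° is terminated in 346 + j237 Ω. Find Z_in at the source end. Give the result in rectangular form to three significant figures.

tan(βl) = tan(152°) = -0.532
Z_in = Z_0·(Z_L + jZ_0·tanβl)/(Z_0 + jZ_L·tanβl)
     = 100·(346 + j184)/(226 − j184)

Z_in ≈ 52.3 + j124 Ω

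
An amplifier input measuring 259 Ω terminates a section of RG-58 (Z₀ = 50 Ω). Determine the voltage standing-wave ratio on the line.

Γ = (259 − 50)/(259 + 50) = 0.676
VSWR = (1 + 0.676)/(1 − 0.676)

VSWR ≈ 5.18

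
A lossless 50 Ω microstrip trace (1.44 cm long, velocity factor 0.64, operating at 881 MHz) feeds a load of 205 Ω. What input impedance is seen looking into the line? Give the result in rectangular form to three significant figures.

Z_in ≈ 57.4 − j81.7 Ω

λ = v/f = 0.64·c / 881 MHz = 0.218 m
βl = 2π·l/λ = 2π × 0.0661 = 23.8°
tan(βl) = tan(23.8°) = 0.441
Z_in = Z_0·(Z_L + jZ_0·tanβl)/(Z_0 + jZ_L·tanβl)
     = 50·(205 + j22)/(50 + j90.4)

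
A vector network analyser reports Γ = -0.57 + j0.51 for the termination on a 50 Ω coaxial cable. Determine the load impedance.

Z_L = Z_0·(1 + Γ)/(1 − Γ) = 50·(0.43 + j0.51)/(1.57 − j0.51)

Z_L ≈ 7.61 + j18.7 Ω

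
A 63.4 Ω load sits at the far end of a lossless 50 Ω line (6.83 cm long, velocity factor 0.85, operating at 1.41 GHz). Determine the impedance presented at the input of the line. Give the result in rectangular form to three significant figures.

Z_in ≈ 49 + j11.7 Ω

λ = v/f = 0.85·c / 1.41 GHz = 0.181 m
βl = 2π·l/λ = 2π × 0.378 = 136°
tan(βl) = tan(136°) = -0.967
Z_in = Z_0·(Z_L + jZ_0·tanβl)/(Z_0 + jZ_L·tanβl)
     = 50·(63.4 − j48.4)/(50 − j61.3)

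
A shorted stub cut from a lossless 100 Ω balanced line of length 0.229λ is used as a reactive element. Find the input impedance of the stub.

Z_in ≈ +j753 Ω

βl = 2π × 0.229 = 82.4°
tan(βl) = 7.53
For a shorted stub, Z_in = jZ_0·tan(βl)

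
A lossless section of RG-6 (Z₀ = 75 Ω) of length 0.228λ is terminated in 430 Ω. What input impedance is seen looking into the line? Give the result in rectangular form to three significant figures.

βl = 2π × 0.228 = 82.1°
tan(βl) = tan(82.1°) = 7.19
Z_in = Z_0·(Z_L + jZ_0·tanβl)/(Z_0 + jZ_L·tanβl)
     = 75·(430 + j539)/(75 + j3090)

Z_in ≈ 13.3 − j10.1 Ω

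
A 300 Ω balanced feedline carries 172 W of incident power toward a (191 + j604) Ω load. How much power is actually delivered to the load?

|Γ| = |(-109 + j604)/(491 + j604)| = 0.788
|Γ|² = 0.622
P_refl = |Γ|²·P_inc = 107 W, P_del = (1 − |Γ|²)·P_inc = 65.1 W

P_delivered ≈ 65.1 W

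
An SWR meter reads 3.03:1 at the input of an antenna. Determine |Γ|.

|Γ| = (S − 1)/(S + 1) = (3.03 − 1)/(3.03 + 1) = 2.03/4.03

|Γ| ≈ 0.504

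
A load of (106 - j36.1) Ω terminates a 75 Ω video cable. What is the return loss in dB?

Γ = (31 − j36.1)/(181 − j36.1), |Γ| = 0.258
RL = −20·log₁₀|Γ| = −20·log₁₀(0.258)

RL ≈ 11.8 dB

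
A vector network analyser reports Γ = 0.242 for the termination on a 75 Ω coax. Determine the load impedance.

Z_L = Z_0·(1 + Γ)/(1 − Γ) = 75·(1.24)/(0.758)

Z_L ≈ 123 Ω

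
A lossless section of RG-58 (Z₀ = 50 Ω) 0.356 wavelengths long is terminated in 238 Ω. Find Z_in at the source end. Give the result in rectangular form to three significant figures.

βl = 2π × 0.356 = 128°
tan(βl) = tan(128°) = -1.27
Z_in = Z_0·(Z_L + jZ_0·tanβl)/(Z_0 + jZ_L·tanβl)
     = 50·(238 − j63.6)/(50 − j303)

Z_in ≈ 16.5 + j36.6 Ω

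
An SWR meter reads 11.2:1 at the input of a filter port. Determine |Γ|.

|Γ| ≈ 0.836

|Γ| = (S − 1)/(S + 1) = (11.2 − 1)/(11.2 + 1) = 10.2/12.2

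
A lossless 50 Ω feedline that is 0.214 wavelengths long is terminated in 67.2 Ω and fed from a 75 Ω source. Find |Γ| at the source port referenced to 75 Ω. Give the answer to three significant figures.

βl = 2π × 0.214 = 77°
tan(βl) = 4.35
Z_in = Z_0·(Z_L + jZ_0·tanβl)/(Z_0 + jZ_L·tanβl) = 38.1 − j4.99 Ω
Γ_s = (Z_in − Z_s)/(Z_in + Z_s) = (-36.9 − j4.99)/(113 − j4.99), |Γ_s| = 0.329

|Γ| ≈ 0.329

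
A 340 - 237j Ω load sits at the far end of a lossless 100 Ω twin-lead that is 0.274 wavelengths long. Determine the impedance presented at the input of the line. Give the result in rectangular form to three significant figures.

βl = 2π × 0.274 = 98.6°
tan(βl) = tan(98.6°) = -6.58
Z_in = Z_0·(Z_L + jZ_0·tanβl)/(Z_0 + jZ_L·tanβl)
     = 100·(340 − j895)/(-1460 − j2240)

Z_in ≈ 21.1 + j29 Ω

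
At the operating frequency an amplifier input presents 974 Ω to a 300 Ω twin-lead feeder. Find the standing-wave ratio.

VSWR ≈ 3.25

For a purely resistive load, VSWR = R_L/Z_0 or Z_0/R_L (whichever > 1) = 974/300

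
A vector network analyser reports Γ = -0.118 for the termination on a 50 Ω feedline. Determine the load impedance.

Z_L ≈ 39.4 Ω

Z_L = Z_0·(1 + Γ)/(1 − Γ) = 50·(0.882)/(1.12)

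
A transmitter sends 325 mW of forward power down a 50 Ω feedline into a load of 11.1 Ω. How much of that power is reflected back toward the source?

P_reflected ≈ 132 mW

Γ = (11.1 − 50)/(11.1 + 50) = -0.637
|Γ|² = 0.405
P_refl = |Γ|²·P_inc = 132 mW, P_del = (1 − |Γ|²)·P_inc = 193 mW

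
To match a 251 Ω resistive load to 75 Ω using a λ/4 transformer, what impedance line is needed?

Z_qwt = √(Z_0·R_L) = √(75 × 251) = √18820

Z_qwt ≈ 137 Ω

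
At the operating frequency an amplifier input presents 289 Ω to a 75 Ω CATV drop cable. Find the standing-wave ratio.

Γ = (289 − 75)/(289 + 75) = 0.588
VSWR = (1 + 0.588)/(1 − 0.588)

VSWR ≈ 3.85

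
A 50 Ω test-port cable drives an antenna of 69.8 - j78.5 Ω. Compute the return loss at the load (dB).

RL ≈ 4.96 dB

Γ = (19.8 − j78.5)/(119.8 − j78.5), |Γ| = 0.565
RL = −20·log₁₀|Γ| = −20·log₁₀(0.565)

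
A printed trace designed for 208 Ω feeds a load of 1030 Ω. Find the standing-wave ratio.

Γ = (1030 − 208)/(1030 + 208) = 0.664
VSWR = (1 + 0.664)/(1 − 0.664)

VSWR ≈ 4.95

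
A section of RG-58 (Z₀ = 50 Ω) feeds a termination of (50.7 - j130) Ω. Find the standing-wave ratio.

VSWR ≈ 8.55

Γ = (Z_L − Z_0)/(Z_L + Z_0) = (0.7 − j130)/(100.7 − j130)
|Γ| = 130/164 = 0.791
VSWR = (1 + |Γ|)/(1 − |Γ|) = 1.79/0.209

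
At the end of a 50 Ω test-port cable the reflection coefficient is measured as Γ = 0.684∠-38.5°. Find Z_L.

Z_L = Z_0·(1 + Γ)/(1 − Γ) = 50·(1.54 − j0.426)/(0.465 + j0.426)

Z_L ≈ 67 − j107 Ω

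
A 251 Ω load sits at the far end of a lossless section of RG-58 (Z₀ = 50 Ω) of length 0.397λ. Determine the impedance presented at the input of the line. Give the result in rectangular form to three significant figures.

Z_in ≈ 25.6 + j59.4 Ω

βl = 2π × 0.397 = 143°
tan(βl) = tan(143°) = -0.756
Z_in = Z_0·(Z_L + jZ_0·tanβl)/(Z_0 + jZ_L·tanβl)
     = 50·(251 − j37.8)/(50 − j190)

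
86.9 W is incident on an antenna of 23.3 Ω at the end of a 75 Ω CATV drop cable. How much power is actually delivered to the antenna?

Γ = (23.3 − 75)/(23.3 + 75) = -0.526
|Γ|² = 0.277
P_refl = |Γ|²·P_inc = 24 W, P_del = (1 − |Γ|²)·P_inc = 62.9 W

P_delivered ≈ 62.9 W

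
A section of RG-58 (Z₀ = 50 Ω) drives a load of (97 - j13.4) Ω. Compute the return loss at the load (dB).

Γ = (47 − j13.4)/(147 − j13.4), |Γ| = 0.331
RL = −20·log₁₀|Γ| = −20·log₁₀(0.331)

RL ≈ 9.6 dB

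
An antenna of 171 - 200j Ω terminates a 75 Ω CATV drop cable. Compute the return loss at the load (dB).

RL ≈ 3.1 dB

Γ = (96 − j200)/(246 − j200), |Γ| = 0.7
RL = −20·log₁₀|Γ| = −20·log₁₀(0.7)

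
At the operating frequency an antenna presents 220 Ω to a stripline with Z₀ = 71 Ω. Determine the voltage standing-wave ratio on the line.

For a purely resistive load, VSWR = R_L/Z_0 or Z_0/R_L (whichever > 1) = 220/71

VSWR ≈ 3.1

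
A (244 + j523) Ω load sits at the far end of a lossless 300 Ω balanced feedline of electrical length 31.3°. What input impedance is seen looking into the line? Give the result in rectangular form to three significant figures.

Z_in ≈ 1350 − j657 Ω

tan(βl) = tan(31.3°) = 0.608
Z_in = Z_0·(Z_L + jZ_0·tanβl)/(Z_0 + jZ_L·tanβl)
     = 300·(244 + j705)/(-18 + j148)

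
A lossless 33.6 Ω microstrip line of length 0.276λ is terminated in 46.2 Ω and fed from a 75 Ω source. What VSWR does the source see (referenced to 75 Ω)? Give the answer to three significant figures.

βl = 2π × 0.276 = 99.4°
tan(βl) = -6.07
Z_in = Z_0·(Z_L + jZ_0·tanβl)/(Z_0 + jZ_L·tanβl) = 24.7 + j2.57 Ω
Γ_s = (Z_in − Z_s)/(Z_in + Z_s) = (-50.3 + j2.57)/(99.7 + j2.57), |Γ_s| = 0.504
VSWR = (1 + |Γ_s|)/(1 − |Γ_s|)

VSWR ≈ 3.03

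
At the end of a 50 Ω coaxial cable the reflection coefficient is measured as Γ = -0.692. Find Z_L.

Z_L = Z_0·(1 + Γ)/(1 − Γ) = 50·(0.308)/(1.69)

Z_L ≈ 9.1 Ω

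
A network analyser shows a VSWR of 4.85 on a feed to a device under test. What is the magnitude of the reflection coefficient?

|Γ| = (S − 1)/(S + 1) = (4.85 − 1)/(4.85 + 1) = 3.85/5.85

|Γ| ≈ 0.658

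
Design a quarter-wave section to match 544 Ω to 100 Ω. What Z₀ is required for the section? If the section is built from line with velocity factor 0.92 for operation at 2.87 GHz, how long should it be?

Z_qwt ≈ 233 Ω; length ≈ 2.4 cm

Z_qwt = √(Z_0·R_L) = √(100 × 544) = √54400
λ = 0.92·c/f = 0.0962 m, so l = λ/4 = 0.024 m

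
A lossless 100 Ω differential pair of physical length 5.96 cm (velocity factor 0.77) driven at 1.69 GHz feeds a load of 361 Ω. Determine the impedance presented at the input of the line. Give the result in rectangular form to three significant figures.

λ = v/f = 0.77·c / 1.69 GHz = 0.137 m
βl = 2π·l/λ = 2π × 0.436 = 157°
tan(βl) = tan(157°) = -0.425
Z_in = Z_0·(Z_L + jZ_0·tanβl)/(Z_0 + jZ_L·tanβl)
     = 100·(361 − j42.5)/(100 − j153)

Z_in ≈ 127 + j152 Ω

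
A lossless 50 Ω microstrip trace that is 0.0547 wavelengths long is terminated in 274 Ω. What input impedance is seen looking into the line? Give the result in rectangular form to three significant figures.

βl = 2π × 0.0547 = 19.7°
tan(βl) = tan(19.7°) = 0.358
Z_in = Z_0·(Z_L + jZ_0·tanβl)/(Z_0 + jZ_L·tanβl)
     = 50·(274 + j17.9)/(50 + j98.1)

Z_in ≈ 63.8 − j107 Ω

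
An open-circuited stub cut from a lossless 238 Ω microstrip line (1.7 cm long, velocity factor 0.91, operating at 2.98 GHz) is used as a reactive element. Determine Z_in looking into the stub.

λ = v/f = 0.91·c / 2.98 GHz = 0.0916 m
βl = 2π·l/λ = 2π × 0.186 = 66.8°
tan(βl) = 2.33
For an open-circuited stub, Z_in = −jZ_0·cot(βl) = −jZ_0/tan(βl)

Z_in ≈ −j102 Ω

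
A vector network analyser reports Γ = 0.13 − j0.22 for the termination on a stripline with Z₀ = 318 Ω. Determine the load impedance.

Z_L ≈ 369 − j174 Ω

Z_L = Z_0·(1 + Γ)/(1 − Γ) = 318·(1.13 − j0.22)/(0.87 + j0.22)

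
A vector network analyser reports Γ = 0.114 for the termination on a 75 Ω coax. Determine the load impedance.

Z_L ≈ 94.3 Ω

Z_L = Z_0·(1 + Γ)/(1 − Γ) = 75·(1.11)/(0.886)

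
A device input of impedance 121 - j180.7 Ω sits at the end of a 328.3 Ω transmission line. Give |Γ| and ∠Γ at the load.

Γ ≈ 0.568 ∠ -117°

Γ = (Z_L − Z_0)/(Z_L + Z_0) = (-207.3 − j180.7)/(449.3 − j180.7)
|Γ| = 275/484 = 0.568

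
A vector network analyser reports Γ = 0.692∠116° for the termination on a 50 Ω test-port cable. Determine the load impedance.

Z_L = Z_0·(1 + Γ)/(1 − Γ) = 50·(0.697 + j0.622)/(1.3 − j0.622)

Z_L ≈ 12.5 + j29.8 Ω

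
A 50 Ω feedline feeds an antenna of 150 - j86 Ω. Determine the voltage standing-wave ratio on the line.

Γ = (Z_L − Z_0)/(Z_L + Z_0) = (100 − j86)/(200 − j86)
|Γ| = 132/218 = 0.606
VSWR = (1 + |Γ|)/(1 − |Γ|) = 1.61/0.394

VSWR ≈ 4.07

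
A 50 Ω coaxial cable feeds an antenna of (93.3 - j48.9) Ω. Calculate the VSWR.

VSWR ≈ 2.52

Γ = (Z_L − Z_0)/(Z_L + Z_0) = (43.3 − j48.9)/(143.3 − j48.9)
|Γ| = 65.3/151 = 0.431
VSWR = (1 + |Γ|)/(1 − |Γ|) = 1.43/0.569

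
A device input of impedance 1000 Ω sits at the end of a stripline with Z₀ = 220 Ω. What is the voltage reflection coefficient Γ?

Γ = 0.639

Γ = (Z_L − Z_0)/(Z_L + Z_0) = (1000 − 220)/(1000 + 220) = 780/1220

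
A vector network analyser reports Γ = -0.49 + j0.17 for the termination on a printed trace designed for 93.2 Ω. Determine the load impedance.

Z_L ≈ 30.3 + j14.1 Ω

Z_L = Z_0·(1 + Γ)/(1 − Γ) = 93.2·(0.51 + j0.17)/(1.49 − j0.17)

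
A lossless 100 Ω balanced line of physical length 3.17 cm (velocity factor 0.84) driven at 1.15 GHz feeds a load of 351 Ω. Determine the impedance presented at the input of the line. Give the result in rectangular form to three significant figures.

Z_in ≈ 43.6 − j68.2 Ω

λ = v/f = 0.84·c / 1.15 GHz = 0.219 m
βl = 2π·l/λ = 2π × 0.145 = 52.1°
tan(βl) = tan(52.1°) = 1.28
Z_in = Z_0·(Z_L + jZ_0·tanβl)/(Z_0 + jZ_L·tanβl)
     = 100·(351 + j128)/(100 + j451)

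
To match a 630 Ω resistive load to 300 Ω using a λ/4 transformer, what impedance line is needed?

Z_qwt ≈ 435 Ω

Z_qwt = √(Z_0·R_L) = √(300 × 630) = √189000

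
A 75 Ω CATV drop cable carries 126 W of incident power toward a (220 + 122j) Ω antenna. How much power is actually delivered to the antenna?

P_delivered ≈ 81.6 W

|Γ| = |(145 + j122)/(295 + j122)| = 0.594
|Γ|² = 0.352
P_refl = |Γ|²·P_inc = 44.4 W, P_del = (1 − |Γ|²)·P_inc = 81.6 W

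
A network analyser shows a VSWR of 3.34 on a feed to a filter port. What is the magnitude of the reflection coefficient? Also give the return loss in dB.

|Γ| = (S − 1)/(S + 1) = (3.34 − 1)/(3.34 + 1) = 2.34/4.34
RL = −20·log₁₀|Γ| = −20·log₁₀(0.539)

|Γ| ≈ 0.539; return loss ≈ 5.37 dB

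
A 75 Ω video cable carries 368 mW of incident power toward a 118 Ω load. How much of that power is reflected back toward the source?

P_reflected ≈ 18.3 mW

Γ = (118 − 75)/(118 + 75) = 0.223
|Γ|² = 0.0496
P_refl = |Γ|²·P_inc = 18.3 mW, P_del = (1 − |Γ|²)·P_inc = 350 mW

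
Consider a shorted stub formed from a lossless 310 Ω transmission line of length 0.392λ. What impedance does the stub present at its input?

βl = 2π × 0.392 = 141°
tan(βl) = -0.806
For a shorted stub, Z_in = jZ_0·tan(βl)

Z_in ≈ −j250 Ω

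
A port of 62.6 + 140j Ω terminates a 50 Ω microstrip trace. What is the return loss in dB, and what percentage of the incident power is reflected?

Γ = (12.6 + j140)/(112.6 + j140), |Γ| = 0.782
RL = −20·log₁₀(0.782) = 2.13 dB
P_refl/P_inc = |Γ|² = 0.612

RL ≈ 2.13 dB; 61.2% of incident power reflected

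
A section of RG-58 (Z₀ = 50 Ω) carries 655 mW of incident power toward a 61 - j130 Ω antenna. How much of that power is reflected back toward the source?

P_reflected ≈ 382 mW

|Γ| = |(11 − j130)/(111 − j130)| = 0.763
|Γ|² = 0.582
P_refl = |Γ|²·P_inc = 382 mW, P_del = (1 − |Γ|²)·P_inc = 273 mW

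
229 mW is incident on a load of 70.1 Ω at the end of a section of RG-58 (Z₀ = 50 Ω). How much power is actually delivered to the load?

Γ = (70.1 − 50)/(70.1 + 50) = 0.167
|Γ|² = 0.028
P_refl = |Γ|²·P_inc = 6.41 mW, P_del = (1 − |Γ|²)·P_inc = 223 mW

P_delivered ≈ 223 mW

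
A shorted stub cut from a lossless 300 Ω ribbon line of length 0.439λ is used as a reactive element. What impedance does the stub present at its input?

Z_in ≈ −j121 Ω

βl = 2π × 0.439 = 158°
tan(βl) = -0.403
For a shorted stub, Z_in = jZ_0·tan(βl)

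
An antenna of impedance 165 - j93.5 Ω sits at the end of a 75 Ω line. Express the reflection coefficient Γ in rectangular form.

Γ = (Z_L − Z_0)/(Z_L + Z_0) = (90 − j93.5)/(240 − j93.5)

Γ ≈ 0.457 − j0.211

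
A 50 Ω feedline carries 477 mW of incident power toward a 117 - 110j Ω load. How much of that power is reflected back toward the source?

P_reflected ≈ 198 mW

|Γ| = |(67 − j110)/(167 − j110)| = 0.644
|Γ|² = 0.415
P_refl = |Γ|²·P_inc = 198 mW, P_del = (1 − |Γ|²)·P_inc = 279 mW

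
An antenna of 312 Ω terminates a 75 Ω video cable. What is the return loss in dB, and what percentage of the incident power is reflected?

Γ = (312 − 75)/(312 + 75) = 0.612
RL = −20·log₁₀(0.612) = 4.26 dB
P_refl/P_inc = |Γ|² = 0.375

RL ≈ 4.26 dB; 37.5% of incident power reflected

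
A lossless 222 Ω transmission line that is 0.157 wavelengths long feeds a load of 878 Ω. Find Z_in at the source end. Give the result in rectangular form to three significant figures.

βl = 2π × 0.157 = 56.5°
tan(βl) = tan(56.5°) = 1.51
Z_in = Z_0·(Z_L + jZ_0·tanβl)/(Z_0 + jZ_L·tanβl)
     = 222·(878 + j336)/(222 + j1330)

Z_in ≈ 78.5 − j134 Ω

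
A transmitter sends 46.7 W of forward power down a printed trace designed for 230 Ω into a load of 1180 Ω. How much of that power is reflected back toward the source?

Γ = (1180 − 230)/(1180 + 230) = 0.674
|Γ|² = 0.454
P_refl = |Γ|²·P_inc = 21.2 W, P_del = (1 − |Γ|²)·P_inc = 25.5 W

P_reflected ≈ 21.2 W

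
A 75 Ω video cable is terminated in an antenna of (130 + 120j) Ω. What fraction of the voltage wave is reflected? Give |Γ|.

Γ = (Z_L − Z_0)/(Z_L + Z_0) = (55 + j120)/(205 + j120)
|Γ| = 132/238

|Γ| ≈ 0.556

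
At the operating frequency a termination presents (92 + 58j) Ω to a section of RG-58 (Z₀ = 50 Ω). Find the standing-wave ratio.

VSWR ≈ 2.75

Γ = (Z_L − Z_0)/(Z_L + Z_0) = (42 + j58)/(142 + j58)
|Γ| = 71.6/153 = 0.467
VSWR = (1 + |Γ|)/(1 − |Γ|) = 1.47/0.533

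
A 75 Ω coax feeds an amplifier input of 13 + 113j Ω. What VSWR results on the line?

Γ = (Z_L − Z_0)/(Z_L + Z_0) = (-62 + j113)/(88 + j113)
|Γ| = 129/143 = 0.9
VSWR = (1 + |Γ|)/(1 − |Γ|) = 1.9/0.1

VSWR ≈ 19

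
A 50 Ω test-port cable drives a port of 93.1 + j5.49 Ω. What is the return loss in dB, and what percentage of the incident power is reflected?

Γ = (43.1 + j5.49)/(143.1 + j5.49), |Γ| = 0.303
RL = −20·log₁₀(0.303) = 10.4 dB
P_refl/P_inc = |Γ|² = 0.0921

RL ≈ 10.4 dB; 9.21% of incident power reflected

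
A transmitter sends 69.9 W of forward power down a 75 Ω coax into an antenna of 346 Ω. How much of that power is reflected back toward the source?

P_reflected ≈ 29 W

Γ = (346 − 75)/(346 + 75) = 0.644
|Γ|² = 0.414
P_refl = |Γ|²·P_inc = 29 W, P_del = (1 − |Γ|²)·P_inc = 40.9 W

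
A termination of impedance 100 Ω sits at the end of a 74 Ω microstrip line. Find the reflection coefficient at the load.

Γ = (Z_L − Z_0)/(Z_L + Z_0) = (100 − 74)/(100 + 74) = 26/174

Γ = 0.149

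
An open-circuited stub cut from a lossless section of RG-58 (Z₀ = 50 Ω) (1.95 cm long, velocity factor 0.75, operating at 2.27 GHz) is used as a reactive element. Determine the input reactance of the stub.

λ = v/f = 0.75·c / 2.27 GHz = 0.0991 m
βl = 2π·l/λ = 2π × 0.197 = 70.8°
tan(βl) = 2.88
For an open-circuited stub, Z_in = −jZ_0·cot(βl) = −jZ_0/tan(βl)

X_in ≈ -17.4 Ω (capacitive)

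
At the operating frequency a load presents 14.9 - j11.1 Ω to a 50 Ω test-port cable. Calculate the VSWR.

VSWR ≈ 3.54

Γ = (Z_L − Z_0)/(Z_L + Z_0) = (-35.1 − j11.1)/(64.9 − j11.1)
|Γ| = 36.8/65.8 = 0.559
VSWR = (1 + |Γ|)/(1 − |Γ|) = 1.56/0.441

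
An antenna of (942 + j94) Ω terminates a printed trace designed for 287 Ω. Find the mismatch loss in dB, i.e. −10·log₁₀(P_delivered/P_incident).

Γ = (655 + j94)/(1229 + j94), |Γ| = 0.537
|Γ|² = 0.288, so P_del/P_inc = 1 − |Γ|² = 0.712
ML = −10·log₁₀(1 − |Γ|²)

mismatch loss ≈ 1.48 dB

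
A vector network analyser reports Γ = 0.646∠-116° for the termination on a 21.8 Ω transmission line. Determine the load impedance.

Z_L ≈ 6.4 − j12.8 Ω

Z_L = Z_0·(1 + Γ)/(1 − Γ) = 21.8·(0.717 − j0.581)/(1.28 + j0.581)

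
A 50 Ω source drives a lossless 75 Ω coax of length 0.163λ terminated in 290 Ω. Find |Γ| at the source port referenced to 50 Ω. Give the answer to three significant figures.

|Γ| ≈ 0.555

βl = 2π × 0.163 = 58.7°
tan(βl) = 1.64
Z_in = Z_0·(Z_L + jZ_0·tanβl)/(Z_0 + jZ_L·tanβl) = 25.9 − j41.6 Ω
Γ_s = (Z_in − Z_s)/(Z_in + Z_s) = (-24.1 − j41.6)/(75.9 − j41.6), |Γ_s| = 0.555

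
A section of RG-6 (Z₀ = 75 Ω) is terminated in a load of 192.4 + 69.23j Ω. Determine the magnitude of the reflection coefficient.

|Γ| ≈ 0.493

Γ = (Z_L − Z_0)/(Z_L + Z_0) = (117.4 + j69.23)/(267.4 + j69.23)
|Γ| = 136/276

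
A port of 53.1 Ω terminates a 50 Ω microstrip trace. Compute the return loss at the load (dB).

Γ = (53.1 − 50)/(53.1 + 50) = 0.0301
RL = −20·log₁₀|Γ| = −20·log₁₀(0.0301)

RL ≈ 30.4 dB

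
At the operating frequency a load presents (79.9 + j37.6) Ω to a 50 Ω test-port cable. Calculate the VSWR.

Γ = (Z_L − Z_0)/(Z_L + Z_0) = (29.9 + j37.6)/(129.9 + j37.6)
|Γ| = 48/135 = 0.355
VSWR = (1 + |Γ|)/(1 − |Γ|) = 1.36/0.645

VSWR ≈ 2.1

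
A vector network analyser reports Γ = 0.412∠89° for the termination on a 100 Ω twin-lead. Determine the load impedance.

Z_L = Z_0·(1 + Γ)/(1 − Γ) = 100·(1.01 + j0.412)/(0.993 − j0.412)

Z_L ≈ 71.9 + j71.3 Ω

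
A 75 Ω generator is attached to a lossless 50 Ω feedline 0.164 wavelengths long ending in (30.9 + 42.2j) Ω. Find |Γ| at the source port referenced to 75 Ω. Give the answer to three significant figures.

|Γ| ≈ 0.385

βl = 2π × 0.164 = 59°
tan(βl) = 1.67
Z_in = Z_0·(Z_L + jZ_0·tanβl)/(Z_0 + jZ_L·tanβl) = 95.2 − j67.6 Ω
Γ_s = (Z_in − Z_s)/(Z_in + Z_s) = (20.2 − j67.6)/(170 − j67.6), |Γ_s| = 0.385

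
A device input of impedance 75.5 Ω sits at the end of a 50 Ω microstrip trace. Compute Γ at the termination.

Γ = (Z_L − Z_0)/(Z_L + Z_0) = (75.5 − 50)/(75.5 + 50) = 25.5/125.5

Γ = 0.203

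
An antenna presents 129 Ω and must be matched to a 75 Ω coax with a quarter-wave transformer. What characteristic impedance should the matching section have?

Z_qwt = √(Z_0·R_L) = √(75 × 129) = √9675

Z_qwt ≈ 98.4 Ω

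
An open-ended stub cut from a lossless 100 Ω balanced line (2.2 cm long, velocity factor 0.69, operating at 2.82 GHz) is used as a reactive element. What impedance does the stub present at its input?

λ = v/f = 0.69·c / 2.82 GHz = 0.0734 m
βl = 2π·l/λ = 2π × 0.3 = 108°
tan(βl) = -3.1
For an open-ended stub, Z_in = −jZ_0·cot(βl) = −jZ_0/tan(βl)

Z_in ≈ +j32.3 Ω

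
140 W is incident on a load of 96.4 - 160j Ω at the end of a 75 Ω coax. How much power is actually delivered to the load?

P_delivered ≈ 73.6 W

|Γ| = |(21.4 − j160)/(171.4 − j160)| = 0.688
|Γ|² = 0.474
P_refl = |Γ|²·P_inc = 66.4 W, P_del = (1 − |Γ|²)·P_inc = 73.6 W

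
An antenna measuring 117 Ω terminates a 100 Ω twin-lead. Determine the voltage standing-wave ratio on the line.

For a purely resistive load, VSWR = R_L/Z_0 or Z_0/R_L (whichever > 1) = 117/100

VSWR ≈ 1.17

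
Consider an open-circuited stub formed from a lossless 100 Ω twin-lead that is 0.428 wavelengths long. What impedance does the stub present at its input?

Z_in ≈ +j206 Ω

βl = 2π × 0.428 = 154°
tan(βl) = -0.486
For an open-circuited stub, Z_in = −jZ_0·cot(βl) = −jZ_0/tan(βl)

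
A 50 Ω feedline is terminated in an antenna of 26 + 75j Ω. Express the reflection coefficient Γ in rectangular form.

Γ = (Z_L − Z_0)/(Z_L + Z_0) = (-24 + j75)/(76 + j75)

Γ ≈ 0.333 + j0.658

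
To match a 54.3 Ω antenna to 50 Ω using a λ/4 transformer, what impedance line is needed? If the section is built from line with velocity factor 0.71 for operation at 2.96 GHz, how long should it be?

Z_qwt = √(Z_0·R_L) = √(50 × 54.3) = √2715
λ = 0.71·c/f = 0.072 m, so l = λ/4 = 0.018 m

Z_qwt ≈ 52.1 Ω; length ≈ 1.8 cm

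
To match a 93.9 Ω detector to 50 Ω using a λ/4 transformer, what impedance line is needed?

Z_qwt ≈ 68.5 Ω

Z_qwt = √(Z_0·R_L) = √(50 × 93.9) = √4695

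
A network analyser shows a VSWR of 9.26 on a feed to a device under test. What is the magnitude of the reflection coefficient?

|Γ| ≈ 0.805

|Γ| = (S − 1)/(S + 1) = (9.26 − 1)/(9.26 + 1) = 8.26/10.3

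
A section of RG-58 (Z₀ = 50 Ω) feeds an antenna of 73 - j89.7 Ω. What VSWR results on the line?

Γ = (Z_L − Z_0)/(Z_L + Z_0) = (23 − j89.7)/(123 − j89.7)
|Γ| = 92.6/152 = 0.608
VSWR = (1 + |Γ|)/(1 − |Γ|) = 1.61/0.392

VSWR ≈ 4.11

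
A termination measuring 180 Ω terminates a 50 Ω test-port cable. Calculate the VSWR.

Γ = (180 − 50)/(180 + 50) = 0.565
VSWR = (1 + 0.565)/(1 − 0.565)

VSWR ≈ 3.6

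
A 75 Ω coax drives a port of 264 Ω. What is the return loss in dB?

RL ≈ 5.07 dB

Γ = (264 − 75)/(264 + 75) = 0.558
RL = −20·log₁₀|Γ| = −20·log₁₀(0.558)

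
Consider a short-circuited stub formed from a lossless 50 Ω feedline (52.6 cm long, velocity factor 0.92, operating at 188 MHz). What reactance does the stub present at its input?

λ = v/f = 0.92·c / 188 MHz = 1.47 m
βl = 2π·l/λ = 2π × 0.358 = 129°
tan(βl) = -1.24
For a short-circuited stub, Z_in = jZ_0·tan(βl)

X_in ≈ -61.8 Ω (capacitive)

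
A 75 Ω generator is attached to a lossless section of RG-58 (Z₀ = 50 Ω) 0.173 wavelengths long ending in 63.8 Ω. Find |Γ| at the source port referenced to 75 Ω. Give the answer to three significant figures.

βl = 2π × 0.173 = 62.3°
tan(βl) = 1.9
Z_in = Z_0·(Z_L + jZ_0·tanβl)/(Z_0 + jZ_L·tanβl) = 42.8 − j8.67 Ω
Γ_s = (Z_in − Z_s)/(Z_in + Z_s) = (-32.2 − j8.67)/(118 − j8.67), |Γ_s| = 0.283

|Γ| ≈ 0.283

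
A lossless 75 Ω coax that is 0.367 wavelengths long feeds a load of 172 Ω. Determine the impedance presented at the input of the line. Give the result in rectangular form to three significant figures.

Z_in ≈ 51.4 + j47.5 Ω

βl = 2π × 0.367 = 132°
tan(βl) = tan(132°) = -1.11
Z_in = Z_0·(Z_L + jZ_0·tanβl)/(Z_0 + jZ_L·tanβl)
     = 75·(172 − j82.9)/(75 − j190)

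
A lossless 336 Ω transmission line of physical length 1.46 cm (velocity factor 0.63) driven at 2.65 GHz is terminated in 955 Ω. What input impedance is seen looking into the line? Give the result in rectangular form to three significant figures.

Z_in ≈ 127 − j85.2 Ω

λ = v/f = 0.63·c / 2.65 GHz = 0.0713 m
βl = 2π·l/λ = 2π × 0.205 = 73.7°
tan(βl) = tan(73.7°) = 3.42
Z_in = Z_0·(Z_L + jZ_0·tanβl)/(Z_0 + jZ_L·tanβl)
     = 336·(955 + j1150)/(336 + j3260)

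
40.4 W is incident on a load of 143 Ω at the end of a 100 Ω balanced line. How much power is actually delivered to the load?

P_delivered ≈ 39.1 W

Γ = (143 − 100)/(143 + 100) = 0.177
|Γ|² = 0.0313
P_refl = |Γ|²·P_inc = 1.27 W, P_del = (1 − |Γ|²)·P_inc = 39.1 W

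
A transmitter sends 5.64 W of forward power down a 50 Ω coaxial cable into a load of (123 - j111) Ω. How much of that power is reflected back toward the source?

P_reflected ≈ 2.36 W

|Γ| = |(73 − j111)/(173 − j111)| = 0.646
|Γ|² = 0.418
P_refl = |Γ|²·P_inc = 2.36 W, P_del = (1 − |Γ|²)·P_inc = 3.28 W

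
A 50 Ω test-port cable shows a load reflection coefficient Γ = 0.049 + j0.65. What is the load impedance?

Z_L = Z_0·(1 + Γ)/(1 − Γ) = 50·(1.05 + j0.65)/(0.951 − j0.65)

Z_L ≈ 21.7 + j49 Ω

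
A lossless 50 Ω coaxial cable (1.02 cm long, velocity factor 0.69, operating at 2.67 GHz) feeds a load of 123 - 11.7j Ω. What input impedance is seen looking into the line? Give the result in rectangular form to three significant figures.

λ = v/f = 0.69·c / 2.67 GHz = 0.0775 m
βl = 2π·l/λ = 2π × 0.132 = 47.4°
tan(βl) = tan(47.4°) = 1.09
Z_in = Z_0·(Z_L + jZ_0·tanβl)/(Z_0 + jZ_L·tanβl)
     = 50·(123 + j42.6)/(62.7 + j134)

Z_in ≈ 30.8 − j31.6 Ω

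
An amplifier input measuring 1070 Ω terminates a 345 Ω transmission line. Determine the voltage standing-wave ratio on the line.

VSWR ≈ 3.1

Γ = (1070 − 345)/(1070 + 345) = 0.512
VSWR = (1 + 0.512)/(1 − 0.512)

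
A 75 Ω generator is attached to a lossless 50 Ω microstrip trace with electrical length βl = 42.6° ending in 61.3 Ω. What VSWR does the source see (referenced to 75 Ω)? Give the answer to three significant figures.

tan(βl) = 0.92
Z_in = Z_0·(Z_L + jZ_0·tanβl)/(Z_0 + jZ_L·tanβl) = 49.8 − j10.2 Ω
Γ_s = (Z_in − Z_s)/(Z_in + Z_s) = (-25.2 − j10.2)/(125 − j10.2), |Γ_s| = 0.217
VSWR = (1 + |Γ_s|)/(1 − |Γ_s|)

VSWR ≈ 1.55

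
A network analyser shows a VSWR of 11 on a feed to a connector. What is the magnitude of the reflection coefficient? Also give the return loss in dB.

|Γ| = (S − 1)/(S + 1) = (11 − 1)/(11 + 1) = 10/12
RL = −20·log₁₀|Γ| = −20·log₁₀(0.833)

|Γ| ≈ 0.833; return loss ≈ 1.58 dB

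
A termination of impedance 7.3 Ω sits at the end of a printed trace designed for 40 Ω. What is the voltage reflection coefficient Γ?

Γ = -0.691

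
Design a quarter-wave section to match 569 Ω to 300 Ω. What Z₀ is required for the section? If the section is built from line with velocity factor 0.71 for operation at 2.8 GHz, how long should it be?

Z_qwt ≈ 413 Ω; length ≈ 1.9 cm

Z_qwt = √(Z_0·R_L) = √(300 × 569) = √170700
λ = 0.71·c/f = 0.0761 m, so l = λ/4 = 0.019 m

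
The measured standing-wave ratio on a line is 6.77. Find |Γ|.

|Γ| ≈ 0.743

|Γ| = (S − 1)/(S + 1) = (6.77 − 1)/(6.77 + 1) = 5.77/7.77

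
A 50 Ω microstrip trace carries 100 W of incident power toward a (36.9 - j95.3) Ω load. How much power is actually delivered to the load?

|Γ| = |(-13.1 − j95.3)/(86.9 − j95.3)| = 0.746
|Γ|² = 0.556
P_refl = |Γ|²·P_inc = 55.6 W, P_del = (1 − |Γ|²)·P_inc = 44.4 W

P_delivered ≈ 44.4 W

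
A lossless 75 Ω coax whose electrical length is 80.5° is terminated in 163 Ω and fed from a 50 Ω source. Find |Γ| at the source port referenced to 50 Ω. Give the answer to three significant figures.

tan(βl) = 5.98
Z_in = Z_0·(Z_L + jZ_0·tanβl)/(Z_0 + jZ_L·tanβl) = 35.3 − j9.84 Ω
Γ_s = (Z_in − Z_s)/(Z_in + Z_s) = (-14.7 − j9.84)/(85.3 − j9.84), |Γ_s| = 0.206

|Γ| ≈ 0.206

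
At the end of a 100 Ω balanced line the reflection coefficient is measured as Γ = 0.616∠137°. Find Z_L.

Z_L ≈ 27.2 + j36.8 Ω

Z_L = Z_0·(1 + Γ)/(1 − Γ) = 100·(0.549 + j0.42)/(1.45 − j0.42)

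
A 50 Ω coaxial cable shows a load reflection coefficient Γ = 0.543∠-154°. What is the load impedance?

Z_L ≈ 15.5 − j10.5 Ω

Z_L = Z_0·(1 + Γ)/(1 − Γ) = 50·(0.512 − j0.238)/(1.49 + j0.238)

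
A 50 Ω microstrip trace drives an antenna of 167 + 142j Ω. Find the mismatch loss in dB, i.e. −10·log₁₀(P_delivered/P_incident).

Γ = (117 + j142)/(217 + j142), |Γ| = 0.709
|Γ|² = 0.503, so P_del/P_inc = 1 − |Γ|² = 0.497
ML = −10·log₁₀(1 − |Γ|²)

mismatch loss ≈ 3.04 dB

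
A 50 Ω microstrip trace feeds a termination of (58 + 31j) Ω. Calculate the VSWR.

VSWR ≈ 1.8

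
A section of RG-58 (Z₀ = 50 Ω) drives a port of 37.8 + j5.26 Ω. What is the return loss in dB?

Γ = (-12.2 + j5.26)/(87.8 + j5.26), |Γ| = 0.151
RL = −20·log₁₀|Γ| = −20·log₁₀(0.151)

RL ≈ 16.4 dB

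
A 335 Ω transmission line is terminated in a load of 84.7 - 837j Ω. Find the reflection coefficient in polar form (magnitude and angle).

Γ ≈ 0.933 ∠ -43.3°

Γ = (Z_L − Z_0)/(Z_L + Z_0) = (-250.3 − j837)/(419.7 − j837)
|Γ| = 874/936 = 0.933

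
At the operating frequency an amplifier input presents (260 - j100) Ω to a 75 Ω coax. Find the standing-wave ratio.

VSWR ≈ 4.02

Γ = (Z_L − Z_0)/(Z_L + Z_0) = (185 − j100)/(335 − j100)
|Γ| = 210/350 = 0.602
VSWR = (1 + |Γ|)/(1 − |Γ|) = 1.6/0.398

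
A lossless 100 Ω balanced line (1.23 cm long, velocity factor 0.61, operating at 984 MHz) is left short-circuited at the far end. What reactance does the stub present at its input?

X_in ≈ 44.1 Ω (inductive)

λ = v/f = 0.61·c / 984 MHz = 0.186 m
βl = 2π·l/λ = 2π × 0.0661 = 23.8°
tan(βl) = 0.441
For a short-circuited stub, Z_in = jZ_0·tan(βl)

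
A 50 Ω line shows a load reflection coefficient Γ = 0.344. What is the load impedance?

Z_L ≈ 102 Ω

Z_L = Z_0·(1 + Γ)/(1 − Γ) = 50·(1.34)/(0.656)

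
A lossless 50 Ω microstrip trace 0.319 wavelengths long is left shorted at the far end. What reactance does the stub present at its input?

βl = 2π × 0.319 = 115°
tan(βl) = -2.16
For a shorted stub, Z_in = jZ_0·tan(βl)

X_in ≈ -108 Ω (capacitive)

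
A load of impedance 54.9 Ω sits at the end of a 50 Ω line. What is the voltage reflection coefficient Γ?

Γ = 0.0467

Γ = (Z_L − Z_0)/(Z_L + Z_0) = (54.9 − 50)/(54.9 + 50) = 4.9/104.9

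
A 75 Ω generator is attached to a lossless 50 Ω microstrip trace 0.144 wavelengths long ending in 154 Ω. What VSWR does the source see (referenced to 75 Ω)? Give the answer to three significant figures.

VSWR ≈ 3.69

βl = 2π × 0.144 = 51.8°
tan(βl) = 1.27
Z_in = Z_0·(Z_L + jZ_0·tanβl)/(Z_0 + jZ_L·tanβl) = 24.7 − j33 Ω
Γ_s = (Z_in − Z_s)/(Z_in + Z_s) = (-50.3 − j33)/(99.7 − j33), |Γ_s| = 0.573
VSWR = (1 + |Γ_s|)/(1 − |Γ_s|)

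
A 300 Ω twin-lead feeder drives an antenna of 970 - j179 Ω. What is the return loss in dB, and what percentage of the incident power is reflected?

RL ≈ 5.34 dB; 29.2% of incident power reflected

Γ = (670 − j179)/(1270 − j179), |Γ| = 0.541
RL = −20·log₁₀(0.541) = 5.34 dB
P_refl/P_inc = |Γ|² = 0.292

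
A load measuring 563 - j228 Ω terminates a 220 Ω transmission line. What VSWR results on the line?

Γ = (Z_L − Z_0)/(Z_L + Z_0) = (343 − j228)/(783 − j228)
|Γ| = 412/816 = 0.505
VSWR = (1 + |Γ|)/(1 − |Γ|) = 1.51/0.495

VSWR ≈ 3.04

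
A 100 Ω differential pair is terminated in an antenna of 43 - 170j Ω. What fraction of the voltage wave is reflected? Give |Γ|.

|Γ| ≈ 0.807

Γ = (Z_L − Z_0)/(Z_L + Z_0) = (-57 − j170)/(143 − j170)
|Γ| = 179/222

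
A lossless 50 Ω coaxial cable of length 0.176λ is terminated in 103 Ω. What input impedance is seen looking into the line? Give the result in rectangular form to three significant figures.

Z_in ≈ 28.7 − j18.1 Ω

βl = 2π × 0.176 = 63.4°
tan(βl) = tan(63.4°) = 1.99
Z_in = Z_0·(Z_L + jZ_0·tanβl)/(Z_0 + jZ_L·tanβl)
     = 50·(103 + j99.7)/(50 + j205)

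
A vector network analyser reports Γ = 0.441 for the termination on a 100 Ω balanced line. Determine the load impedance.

Z_L = Z_0·(1 + Γ)/(1 − Γ) = 100·(1.44)/(0.559)

Z_L ≈ 258 Ω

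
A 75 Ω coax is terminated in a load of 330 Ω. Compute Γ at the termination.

Γ = 0.63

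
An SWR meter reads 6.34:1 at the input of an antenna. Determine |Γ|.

|Γ| = (S − 1)/(S + 1) = (6.34 − 1)/(6.34 + 1) = 5.34/7.34

|Γ| ≈ 0.728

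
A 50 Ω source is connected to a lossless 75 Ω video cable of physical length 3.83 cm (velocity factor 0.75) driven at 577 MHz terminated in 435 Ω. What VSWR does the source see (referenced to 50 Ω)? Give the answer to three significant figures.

λ = v/f = 0.75·c / 577 MHz = 0.39 m
βl = 2π·l/λ = 2π × 0.0982 = 35.4°
tan(βl) = 0.71
Z_in = Z_0·(Z_L + jZ_0·tanβl)/(Z_0 + jZ_L·tanβl) = 36.5 − j96.8 Ω
Γ_s = (Z_in − Z_s)/(Z_in + Z_s) = (-13.5 − j96.8)/(86.5 − j96.8), |Γ_s| = 0.753
VSWR = (1 + |Γ_s|)/(1 − |Γ_s|)

VSWR ≈ 7.1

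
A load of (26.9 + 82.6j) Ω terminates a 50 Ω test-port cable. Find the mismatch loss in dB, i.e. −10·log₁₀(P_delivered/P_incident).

mismatch loss ≈ 3.74 dB

Γ = (-23.1 + j82.6)/(76.9 + j82.6), |Γ| = 0.76
|Γ|² = 0.578, so P_del/P_inc = 1 − |Γ|² = 0.422
ML = −10·log₁₀(1 − |Γ|²)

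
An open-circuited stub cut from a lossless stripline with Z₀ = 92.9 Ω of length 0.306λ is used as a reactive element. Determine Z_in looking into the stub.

Z_in ≈ +j34.1 Ω

βl = 2π × 0.306 = 110°
tan(βl) = -2.72
For an open-circuited stub, Z_in = −jZ_0·cot(βl) = −jZ_0/tan(βl)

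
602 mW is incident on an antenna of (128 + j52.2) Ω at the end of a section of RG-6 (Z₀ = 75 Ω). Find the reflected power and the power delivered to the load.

P_reflected ≈ 75.8 mW; P_delivered ≈ 526 mW

|Γ| = |(53 + j52.2)/(203 + j52.2)| = 0.355
|Γ|² = 0.126
P_refl = |Γ|²·P_inc = 75.8 mW, P_del = (1 − |Γ|²)·P_inc = 526 mW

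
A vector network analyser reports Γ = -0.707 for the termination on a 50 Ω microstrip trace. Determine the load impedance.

Z_L = Z_0·(1 + Γ)/(1 − Γ) = 50·(0.293)/(1.71)

Z_L ≈ 8.58 Ω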